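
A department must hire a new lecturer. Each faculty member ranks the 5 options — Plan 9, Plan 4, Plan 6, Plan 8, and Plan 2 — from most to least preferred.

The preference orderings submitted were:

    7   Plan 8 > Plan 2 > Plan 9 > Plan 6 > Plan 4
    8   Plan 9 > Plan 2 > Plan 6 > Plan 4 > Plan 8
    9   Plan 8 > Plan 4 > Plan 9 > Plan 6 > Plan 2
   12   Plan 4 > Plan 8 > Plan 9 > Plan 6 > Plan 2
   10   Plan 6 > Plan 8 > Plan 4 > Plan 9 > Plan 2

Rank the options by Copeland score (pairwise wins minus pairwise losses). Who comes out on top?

Plan 8

Pairwise results:
  Plan 9 vs Plan 4: Plan 4 wins 31–15.
  Plan 9 vs Plan 6: Plan 9 wins 36–10.
  Plan 9 vs Plan 8: Plan 8 wins 38–8.
  Plan 9 vs Plan 2: Plan 9 wins 39–7.
  Plan 4 vs Plan 6: Plan 6 wins 25–21.
  Plan 4 vs Plan 8: Plan 8 wins 26–20.
  Plan 4 vs Plan 2: Plan 4 wins 31–15.
  Plan 6 vs Plan 8: Plan 8 wins 28–18.
  Plan 6 vs Plan 2: Plan 6 wins 31–15.
  Plan 8 vs Plan 2: Plan 8 wins 38–8.
Copeland scores (wins − losses):
  Plan 9: 2 − 2 = 0
  Plan 4: 2 − 2 = 0
  Plan 6: 2 − 2 = 0
  Plan 8: 4 − 0 = 4
  Plan 2: 0 − 4 = -4
Plan 8 has the best Copeland score.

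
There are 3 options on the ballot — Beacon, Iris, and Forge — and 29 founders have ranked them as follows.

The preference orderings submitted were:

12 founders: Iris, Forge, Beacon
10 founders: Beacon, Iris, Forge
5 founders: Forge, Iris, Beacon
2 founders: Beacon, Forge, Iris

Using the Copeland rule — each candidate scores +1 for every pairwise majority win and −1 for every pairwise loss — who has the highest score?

Iris

Pairwise results:
  Beacon vs Iris: Iris wins 17–12.
  Beacon vs Forge: Forge wins 17–12.
  Iris vs Forge: Iris wins 22–7.
Copeland scores (wins − losses):
  Beacon: 0 − 2 = -2
  Iris: 2 − 0 = 2
  Forge: 1 − 1 = 0
Iris has the best Copeland score.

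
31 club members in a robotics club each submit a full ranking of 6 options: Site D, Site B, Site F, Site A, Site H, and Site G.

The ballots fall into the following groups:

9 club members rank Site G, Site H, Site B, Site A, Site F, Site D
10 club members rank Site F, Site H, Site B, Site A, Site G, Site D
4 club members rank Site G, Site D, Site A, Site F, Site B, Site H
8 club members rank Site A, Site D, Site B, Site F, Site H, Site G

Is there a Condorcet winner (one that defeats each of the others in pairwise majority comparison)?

Head-to-head results (31 voters total):
Site D vs Site B: Site B wins 19–12.
Site D vs Site F: Site F wins 19–12.
Site D vs Site A: Site A wins 27–4.
Site D vs Site H: Site H wins 19–12.
Site D vs Site G: Site G wins 23–8.
Site B vs Site F: Site B wins 17–14.
Site B vs Site A: Site B wins 19–12.
Site B vs Site H: Site H wins 19–12.
Site B vs Site G: Site B wins 18–13.
Site F vs Site A: Site A wins 21–10.
Site F vs Site H: Site F wins 22–9.
Site F vs Site G: Site F wins 18–13.
Site A vs Site H: Site H wins 19–12.
Site A vs Site G: Site A wins 18–13.
Site H vs Site G: Site H wins 18–13.
No candidate beats all others: Site B beats Site F beats Site H beats Site B, a majority cycle.

No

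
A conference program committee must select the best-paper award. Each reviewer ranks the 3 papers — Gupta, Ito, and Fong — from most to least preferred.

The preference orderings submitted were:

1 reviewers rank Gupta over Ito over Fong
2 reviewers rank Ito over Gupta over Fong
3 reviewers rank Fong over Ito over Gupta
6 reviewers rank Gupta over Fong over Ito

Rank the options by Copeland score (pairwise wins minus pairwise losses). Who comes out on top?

Gupta

Pairwise results:
  Gupta vs Ito: Gupta wins 7–5.
  Gupta vs Fong: Gupta wins 9–3.
  Ito vs Fong: Fong wins 9–3.
Copeland scores (wins − losses):
  Gupta: 2 − 0 = 2
  Ito: 0 − 2 = -2
  Fong: 1 − 1 = 0
Gupta has the best Copeland score.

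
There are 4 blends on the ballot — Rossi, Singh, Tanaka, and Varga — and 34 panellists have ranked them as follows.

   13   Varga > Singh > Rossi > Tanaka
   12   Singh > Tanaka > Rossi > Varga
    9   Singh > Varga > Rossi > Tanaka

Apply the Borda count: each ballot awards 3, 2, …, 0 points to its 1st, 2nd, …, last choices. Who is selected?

Borda scores:
  Rossi: 13·1 + 12·1 + 9·1 = 34
  Singh: 13·2 + 12·3 + 9·3 = 89
  Tanaka: 13·0 + 12·2 + 9·0 = 24
  Varga: 13·3 + 12·0 + 9·2 = 57
Singh has the highest total.

Singh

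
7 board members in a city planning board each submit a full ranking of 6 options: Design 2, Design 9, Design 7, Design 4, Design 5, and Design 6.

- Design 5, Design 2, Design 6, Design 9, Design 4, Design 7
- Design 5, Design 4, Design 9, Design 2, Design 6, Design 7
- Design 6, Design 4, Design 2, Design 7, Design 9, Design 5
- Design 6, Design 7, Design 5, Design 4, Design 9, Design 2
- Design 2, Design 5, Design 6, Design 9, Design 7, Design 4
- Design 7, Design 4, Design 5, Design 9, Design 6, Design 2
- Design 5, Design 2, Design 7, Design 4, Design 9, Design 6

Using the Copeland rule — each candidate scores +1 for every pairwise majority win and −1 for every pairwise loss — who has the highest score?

Design 5

Pairwise results:
  Design 2 vs Design 9: Design 2 wins 4–3.
  Design 2 vs Design 7: Design 2 wins 5–2.
  Design 2 vs Design 4: Design 4 wins 4–3.
  Design 2 vs Design 5: Design 5 wins 5–2.
  Design 2 vs Design 6: Design 2 wins 4–3.
  Design 9 vs Design 7: Design 7 wins 4–3.
  Design 9 vs Design 4: Design 4 wins 5–2.
  Design 9 vs Design 5: Design 5 wins 6–1.
  Design 9 vs Design 6: Design 6 wins 4–3.
  Design 7 vs Design 4: Design 7 wins 4–3.
  Design 7 vs Design 5: Design 5 wins 4–3.
  Design 7 vs Design 6: Design 6 wins 5–2.
  Design 4 vs Design 5: Design 5 wins 5–2.
  Design 4 vs Design 6: Design 6 wins 4–3.
  Design 5 vs Design 6: Design 5 wins 5–2.
Copeland scores (wins − losses):
  Design 2: 3 − 2 = 1
  Design 9: 0 − 5 = -5
  Design 7: 2 − 3 = -1
  Design 4: 2 − 3 = -1
  Design 5: 5 − 0 = 5
  Design 6: 3 − 2 = 1
Design 5 has the best Copeland score.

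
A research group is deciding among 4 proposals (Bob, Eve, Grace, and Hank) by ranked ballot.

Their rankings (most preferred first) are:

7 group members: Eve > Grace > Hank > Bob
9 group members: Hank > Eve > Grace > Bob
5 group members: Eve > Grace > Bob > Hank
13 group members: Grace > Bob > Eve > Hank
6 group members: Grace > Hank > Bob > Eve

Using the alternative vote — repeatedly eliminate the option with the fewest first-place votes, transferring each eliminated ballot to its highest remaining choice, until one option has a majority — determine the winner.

Round 1: Grace 19, Eve 12, Hank 9, Bob 0. Bob has the fewest and is eliminated.
Round 2: Grace 19, Eve 12, Hank 9. Hank has the fewest and is eliminated.
Round 3: Eve 21, Grace 19. Eve has a majority.

Eve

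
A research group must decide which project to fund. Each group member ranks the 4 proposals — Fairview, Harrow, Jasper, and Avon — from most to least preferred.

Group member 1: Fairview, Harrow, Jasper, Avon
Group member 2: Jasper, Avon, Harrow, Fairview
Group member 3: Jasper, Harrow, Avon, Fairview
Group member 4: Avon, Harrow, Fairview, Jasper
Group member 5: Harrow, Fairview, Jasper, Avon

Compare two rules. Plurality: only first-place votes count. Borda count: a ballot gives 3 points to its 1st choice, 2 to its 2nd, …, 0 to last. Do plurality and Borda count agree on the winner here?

Plurality first-place counts: Fairview 1, Harrow 1, Jasper 2, Avon 1 → Jasper.
Borda totals: Fairview 6, Harrow 10, Jasper 8, Avon 6 → Harrow.
The two rules disagree: plurality picks Jasper, Borda picks Harrow.

No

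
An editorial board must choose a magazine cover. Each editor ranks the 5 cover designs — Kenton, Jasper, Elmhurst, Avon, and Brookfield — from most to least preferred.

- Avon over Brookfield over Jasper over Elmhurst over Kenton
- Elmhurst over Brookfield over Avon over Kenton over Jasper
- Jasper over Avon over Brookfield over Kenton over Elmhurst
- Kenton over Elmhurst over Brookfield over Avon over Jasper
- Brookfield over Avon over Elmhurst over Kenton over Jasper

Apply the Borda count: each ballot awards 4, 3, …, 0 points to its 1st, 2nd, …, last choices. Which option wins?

Borda scores:
  Kenton: 0 + 1 + 1 + 4 + 1 = 7
  Jasper: 2 + 0 + 4 + 0 + 0 = 6
  Elmhurst: 1 + 4 + 0 + 3 + 2 = 10
  Avon: 4 + 2 + 3 + 1 + 3 = 13
  Brookfield: 3 + 3 + 2 + 2 + 4 = 14
Brookfield has the highest total.

Brookfield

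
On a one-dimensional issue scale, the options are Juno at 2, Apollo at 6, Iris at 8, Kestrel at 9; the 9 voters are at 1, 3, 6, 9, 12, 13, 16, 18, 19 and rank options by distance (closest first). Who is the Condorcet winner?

Kestrel

With single-peaked preferences on a line, the Condorcet winner is the candidate closest to the median voter.
The median voter (position 12) is closest to Kestrel at 9.
Check: Kestrel vs Juno — voters closer to Kestrel: 7 of 9.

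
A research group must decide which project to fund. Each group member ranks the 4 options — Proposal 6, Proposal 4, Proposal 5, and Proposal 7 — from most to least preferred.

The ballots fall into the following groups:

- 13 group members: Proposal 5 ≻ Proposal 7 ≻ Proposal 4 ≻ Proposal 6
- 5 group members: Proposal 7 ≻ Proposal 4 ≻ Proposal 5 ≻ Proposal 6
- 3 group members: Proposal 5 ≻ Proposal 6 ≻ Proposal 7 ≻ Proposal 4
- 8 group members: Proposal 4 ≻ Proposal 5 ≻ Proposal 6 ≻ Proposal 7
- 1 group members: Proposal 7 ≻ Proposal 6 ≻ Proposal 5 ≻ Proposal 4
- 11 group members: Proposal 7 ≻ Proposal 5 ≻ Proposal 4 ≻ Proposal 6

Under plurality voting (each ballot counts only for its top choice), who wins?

First-place vote totals:
  Proposal 6: 0
  Proposal 4: 8
  Proposal 5: 16
  Proposal 7: 17
Proposal 7 has the most first-place votes.

Proposal 7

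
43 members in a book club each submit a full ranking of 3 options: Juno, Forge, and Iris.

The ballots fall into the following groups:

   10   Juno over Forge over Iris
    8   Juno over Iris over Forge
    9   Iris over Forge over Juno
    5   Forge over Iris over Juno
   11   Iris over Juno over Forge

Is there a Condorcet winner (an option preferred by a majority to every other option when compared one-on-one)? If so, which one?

Iris

Head-to-head results (43 voters total):
Juno vs Forge: Juno wins 29–14.
Juno vs Iris: Iris wins 25–18.
Forge vs Iris: Iris wins 28–15.
Iris beats each rival — Juno (25–18), Forge (28–15) — so Iris is the Condorcet winner.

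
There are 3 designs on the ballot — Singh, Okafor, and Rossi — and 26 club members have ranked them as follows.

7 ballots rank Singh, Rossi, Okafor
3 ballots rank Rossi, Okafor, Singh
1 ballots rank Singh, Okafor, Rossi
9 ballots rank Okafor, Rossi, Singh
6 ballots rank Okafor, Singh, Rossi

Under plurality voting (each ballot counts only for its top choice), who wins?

First-place vote totals:
  Singh: 8
  Okafor: 15
  Rossi: 3
Okafor has the most first-place votes.

Okafor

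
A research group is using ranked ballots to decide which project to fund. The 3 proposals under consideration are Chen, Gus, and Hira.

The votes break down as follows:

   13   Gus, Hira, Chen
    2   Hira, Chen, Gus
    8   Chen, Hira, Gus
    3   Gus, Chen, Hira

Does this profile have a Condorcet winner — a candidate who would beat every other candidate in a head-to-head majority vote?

Yes

Head-to-head results (26 voters total):
Chen vs Gus: Gus wins 16–10.
Chen vs Hira: Hira wins 15–11.
Gus vs Hira: Gus wins 16–10.
Gus beats each rival — Chen (16–10), Hira (16–10) — so Gus is the Condorcet winner.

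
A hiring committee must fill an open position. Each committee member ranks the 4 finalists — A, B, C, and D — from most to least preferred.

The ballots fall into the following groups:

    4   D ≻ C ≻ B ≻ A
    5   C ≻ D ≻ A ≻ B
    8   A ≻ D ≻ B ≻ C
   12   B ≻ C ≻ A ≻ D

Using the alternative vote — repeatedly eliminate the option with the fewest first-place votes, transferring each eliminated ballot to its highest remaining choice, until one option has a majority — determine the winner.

Round 1: B 12, A 8, C 5, D 4. D has the fewest and is eliminated.
Round 2: B 12, C 9, A 8. A has the fewest and is eliminated.
Round 3: B 20, C 9. B has a majority.

B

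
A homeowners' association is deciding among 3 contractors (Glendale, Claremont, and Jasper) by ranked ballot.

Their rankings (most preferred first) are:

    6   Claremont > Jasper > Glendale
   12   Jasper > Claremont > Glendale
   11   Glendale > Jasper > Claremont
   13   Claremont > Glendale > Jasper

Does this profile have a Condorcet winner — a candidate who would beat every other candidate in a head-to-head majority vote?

Head-to-head results (42 voters total):
Glendale vs Claremont: Claremont wins 31–11.
Glendale vs Jasper: Glendale wins 24–18.
Claremont vs Jasper: Jasper wins 23–19.
No candidate beats all others: Glendale beats Jasper beats Claremont beats Glendale, a majority cycle.

No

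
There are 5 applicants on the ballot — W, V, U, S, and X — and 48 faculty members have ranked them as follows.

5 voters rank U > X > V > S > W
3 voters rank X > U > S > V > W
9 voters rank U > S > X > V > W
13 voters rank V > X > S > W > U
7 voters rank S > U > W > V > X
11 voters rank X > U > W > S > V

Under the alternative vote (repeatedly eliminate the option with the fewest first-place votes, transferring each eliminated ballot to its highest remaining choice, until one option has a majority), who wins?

X

Round 1: U 14, X 14, V 13, S 7, W 0. W has the fewest and is eliminated.
Round 2: U 14, X 14, V 13, S 7. S has the fewest and is eliminated.
Round 3: U 21, X 14, V 13. V has the fewest and is eliminated.
Round 4: X 27, U 21. X has a majority.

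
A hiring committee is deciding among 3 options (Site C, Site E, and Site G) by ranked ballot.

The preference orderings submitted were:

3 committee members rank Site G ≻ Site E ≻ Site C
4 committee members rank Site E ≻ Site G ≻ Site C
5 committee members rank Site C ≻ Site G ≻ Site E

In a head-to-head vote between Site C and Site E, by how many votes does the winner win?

2

Ballots ranking Site C above Site E: 5.
Ballots ranking Site E above Site C: 3+4 = 7.
Site E wins 7–5, a margin of 2.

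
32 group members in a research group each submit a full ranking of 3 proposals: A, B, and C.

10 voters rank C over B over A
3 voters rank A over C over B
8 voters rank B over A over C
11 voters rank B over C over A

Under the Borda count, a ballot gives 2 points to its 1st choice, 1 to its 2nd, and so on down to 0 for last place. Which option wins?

B

Borda scores:
  A: 10·0 + 3·2 + 8·1 + 11·0 = 14
  B: 10·1 + 3·0 + 8·2 + 11·2 = 48
  C: 10·2 + 3·1 + 8·0 + 11·1 = 34
B has the highest total.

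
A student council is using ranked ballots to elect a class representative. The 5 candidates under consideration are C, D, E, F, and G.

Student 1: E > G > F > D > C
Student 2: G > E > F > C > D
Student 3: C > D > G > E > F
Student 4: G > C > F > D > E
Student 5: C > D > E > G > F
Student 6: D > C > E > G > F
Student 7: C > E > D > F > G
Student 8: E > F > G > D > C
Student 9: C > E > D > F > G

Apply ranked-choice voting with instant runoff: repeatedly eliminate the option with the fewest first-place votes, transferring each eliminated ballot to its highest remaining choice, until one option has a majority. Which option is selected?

C

Round 1: C 4, E 2, G 2, D 1, F 0. F has the fewest and is eliminated.
Round 2: C 4, E 2, G 2, D 1. D has the fewest and is eliminated.
Round 3: C 5, E 2, G 2. C has a majority.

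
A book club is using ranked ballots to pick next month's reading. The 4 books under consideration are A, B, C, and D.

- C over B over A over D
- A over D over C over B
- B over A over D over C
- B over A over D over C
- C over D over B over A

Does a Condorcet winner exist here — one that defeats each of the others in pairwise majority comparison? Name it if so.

No Condorcet winner

Head-to-head results (5 voters total):
A vs B: B wins 4–1.
A vs C: A wins 3–2.
A vs D: A wins 4–1.
B vs C: C wins 3–2.
B vs D: B wins 3–2.
C vs D: D wins 3–2.
No candidate beats all others: A beats C beats B beats A, a majority cycle.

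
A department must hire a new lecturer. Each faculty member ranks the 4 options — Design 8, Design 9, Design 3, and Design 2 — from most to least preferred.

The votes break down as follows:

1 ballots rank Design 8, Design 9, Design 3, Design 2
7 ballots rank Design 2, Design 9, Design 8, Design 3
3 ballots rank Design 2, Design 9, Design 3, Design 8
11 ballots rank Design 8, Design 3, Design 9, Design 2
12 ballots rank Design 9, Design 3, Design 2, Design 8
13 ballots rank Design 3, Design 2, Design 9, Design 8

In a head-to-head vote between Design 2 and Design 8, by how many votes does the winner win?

Ballots ranking Design 2 above Design 8: 7+3+12+13 = 35.
Ballots ranking Design 8 above Design 2: 1+11 = 12.
Design 2 wins 35–12, a margin of 23.

23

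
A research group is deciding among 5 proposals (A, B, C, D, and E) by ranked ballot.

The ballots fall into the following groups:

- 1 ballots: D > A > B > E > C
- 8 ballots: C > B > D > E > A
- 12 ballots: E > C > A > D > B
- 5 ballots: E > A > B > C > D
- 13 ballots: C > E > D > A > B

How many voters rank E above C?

18

Ballots ranking E above C: 1+12+5 = 18.
Ballots ranking C above E: 8+13 = 21.
So 18 of 39 voters prefer E to C.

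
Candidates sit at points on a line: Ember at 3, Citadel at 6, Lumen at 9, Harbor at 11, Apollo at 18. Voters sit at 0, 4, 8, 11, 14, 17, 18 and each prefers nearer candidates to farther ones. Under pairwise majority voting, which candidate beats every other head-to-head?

Harbor

With single-peaked preferences on a line, the Condorcet winner is the candidate closest to the median voter.
The median voter (position 11) is closest to Harbor at 11.
Check: Harbor vs Lumen — voters closer to Harbor: 4 of 7.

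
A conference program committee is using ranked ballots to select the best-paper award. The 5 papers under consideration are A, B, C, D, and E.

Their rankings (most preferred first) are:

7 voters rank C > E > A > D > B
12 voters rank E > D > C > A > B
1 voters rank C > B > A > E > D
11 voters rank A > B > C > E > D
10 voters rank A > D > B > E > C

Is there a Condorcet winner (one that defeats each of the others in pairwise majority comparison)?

Head-to-head results (41 voters total):
A vs B: A wins 40–1.
A vs C: A wins 21–20.
A vs D: A wins 29–12.
A vs E: A wins 22–19.
B vs C: B wins 21–20.
B vs D: D wins 29–12.
B vs E: B wins 22–19.
C vs D: D wins 22–19.
C vs E: E wins 22–19.
D vs E: E wins 31–10.
A beats each rival — B (40–1), C (21–20), D (29–12), E (22–19) — so A is the Condorcet winner.

Yes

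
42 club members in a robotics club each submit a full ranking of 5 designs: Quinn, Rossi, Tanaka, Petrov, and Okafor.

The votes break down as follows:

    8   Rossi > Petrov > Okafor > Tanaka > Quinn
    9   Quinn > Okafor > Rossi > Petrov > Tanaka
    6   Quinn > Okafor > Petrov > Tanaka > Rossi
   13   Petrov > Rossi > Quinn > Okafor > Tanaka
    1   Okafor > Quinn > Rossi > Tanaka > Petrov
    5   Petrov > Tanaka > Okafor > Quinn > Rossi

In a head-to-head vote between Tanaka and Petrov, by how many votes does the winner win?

40

Ballots ranking Tanaka above Petrov: 1.
Ballots ranking Petrov above Tanaka: 8+9+6+13+5 = 41.
Petrov wins 41–1, a margin of 40.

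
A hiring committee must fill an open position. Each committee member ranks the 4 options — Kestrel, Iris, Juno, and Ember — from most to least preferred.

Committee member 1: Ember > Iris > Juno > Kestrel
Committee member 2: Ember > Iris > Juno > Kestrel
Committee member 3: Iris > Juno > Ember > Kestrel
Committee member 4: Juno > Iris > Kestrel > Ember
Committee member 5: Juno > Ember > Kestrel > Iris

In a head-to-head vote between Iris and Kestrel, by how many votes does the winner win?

Ballots ranking Iris above Kestrel: 4.
Ballots ranking Kestrel above Iris: 1.
Iris wins 4–1, a margin of 3.

3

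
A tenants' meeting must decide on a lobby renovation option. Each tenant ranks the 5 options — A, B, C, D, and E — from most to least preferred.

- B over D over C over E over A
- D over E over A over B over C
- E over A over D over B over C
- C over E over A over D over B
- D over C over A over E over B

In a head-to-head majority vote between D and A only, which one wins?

Ballots ranking D above A: 3.
Ballots ranking A above D: 2.
D wins the head-to-head, 3–2.

D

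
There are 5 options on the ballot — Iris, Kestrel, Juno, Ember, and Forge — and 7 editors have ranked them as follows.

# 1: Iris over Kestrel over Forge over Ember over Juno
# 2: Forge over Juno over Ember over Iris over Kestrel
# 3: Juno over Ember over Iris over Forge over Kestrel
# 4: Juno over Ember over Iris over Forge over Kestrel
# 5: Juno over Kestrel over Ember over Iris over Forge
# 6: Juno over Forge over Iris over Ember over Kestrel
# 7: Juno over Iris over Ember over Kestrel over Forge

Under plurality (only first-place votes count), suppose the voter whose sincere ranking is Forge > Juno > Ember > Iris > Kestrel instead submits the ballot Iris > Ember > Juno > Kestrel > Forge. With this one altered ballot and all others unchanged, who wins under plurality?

First-place totals with the altered ballot: Iris 2, Kestrel 0, Juno 5, Ember 0, Forge 0.
The winner is unchanged: still Juno.

Juno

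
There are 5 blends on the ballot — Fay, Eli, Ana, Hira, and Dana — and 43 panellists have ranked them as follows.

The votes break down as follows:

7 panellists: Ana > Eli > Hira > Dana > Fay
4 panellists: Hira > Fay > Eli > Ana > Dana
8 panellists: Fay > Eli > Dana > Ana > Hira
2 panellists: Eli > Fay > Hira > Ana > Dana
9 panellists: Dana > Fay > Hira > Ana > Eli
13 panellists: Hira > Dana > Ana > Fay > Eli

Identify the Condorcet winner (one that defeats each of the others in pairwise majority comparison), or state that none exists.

Hira

Head-to-head results (43 voters total):
Fay vs Eli: Fay wins 34–9.
Fay vs Ana: Fay wins 23–20.
Fay vs Hira: Hira wins 24–19.
Fay vs Dana: Dana wins 29–14.
Eli vs Ana: Ana wins 29–14.
Eli vs Hira: Hira wins 26–17.
Eli vs Dana: Dana wins 22–21.
Ana vs Hira: Hira wins 28–15.
Ana vs Dana: Dana wins 30–13.
Hira vs Dana: Hira wins 26–17.
Hira beats each rival — Fay (24–19), Eli (26–17), Ana (28–15), Dana (26–17) — so Hira is the Condorcet winner.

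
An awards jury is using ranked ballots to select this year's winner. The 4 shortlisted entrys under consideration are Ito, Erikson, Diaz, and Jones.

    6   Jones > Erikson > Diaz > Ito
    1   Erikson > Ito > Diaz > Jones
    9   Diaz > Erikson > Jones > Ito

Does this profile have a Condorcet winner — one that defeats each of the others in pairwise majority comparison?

Head-to-head results (16 voters total):
Ito vs Erikson: Erikson wins 16–0.
Ito vs Diaz: Diaz wins 15–1.
Ito vs Jones: Jones wins 15–1.
Erikson vs Diaz: Diaz wins 9–7.
Erikson vs Jones: Erikson wins 10–6.
Diaz vs Jones: Diaz wins 10–6.
Diaz beats each rival — Ito (15–1), Erikson (9–7), Jones (10–6) — so Diaz is the Condorcet winner.

Yes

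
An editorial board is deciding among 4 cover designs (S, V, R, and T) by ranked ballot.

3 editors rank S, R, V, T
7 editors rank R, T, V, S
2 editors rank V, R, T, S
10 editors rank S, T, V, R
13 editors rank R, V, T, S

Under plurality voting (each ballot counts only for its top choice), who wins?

R

First-place vote totals:
  S: 13
  V: 2
  R: 20
  T: 0
R has the most first-place votes.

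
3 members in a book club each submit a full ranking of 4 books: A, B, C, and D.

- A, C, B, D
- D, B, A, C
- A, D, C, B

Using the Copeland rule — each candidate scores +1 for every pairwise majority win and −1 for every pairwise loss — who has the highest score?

A

Pairwise results:
  A vs B: A wins 2–1.
  A vs C: A wins 3–0.
  A vs D: A wins 2–1.
  B vs C: C wins 2–1.
  B vs D: D wins 2–1.
  C vs D: D wins 2–1.
Copeland scores (wins − losses):
  A: 3 − 0 = 3
  B: 0 − 3 = -3
  C: 1 − 2 = -1
  D: 2 − 1 = 1
A has the best Copeland score.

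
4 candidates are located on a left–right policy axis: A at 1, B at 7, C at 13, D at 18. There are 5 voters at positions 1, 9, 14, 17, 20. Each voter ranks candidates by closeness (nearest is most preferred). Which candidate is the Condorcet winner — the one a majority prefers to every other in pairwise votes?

C

With single-peaked preferences on a line, the Condorcet winner is the candidate closest to the median voter.
The median voter (position 14) is closest to C at 13.
Check: C vs B — voters closer to C: 3 of 5.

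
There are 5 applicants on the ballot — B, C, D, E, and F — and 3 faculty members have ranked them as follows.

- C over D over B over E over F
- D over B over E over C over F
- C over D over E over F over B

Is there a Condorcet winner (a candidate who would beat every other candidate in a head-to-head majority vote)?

Head-to-head results (3 voters total):
B vs C: C wins 2–1.
B vs D: D wins 3–0.
B vs E: B wins 2–1.
B vs F: B wins 2–1.
C vs D: C wins 2–1.
C vs E: C wins 2–1.
C vs F: C wins 3–0.
D vs E: D wins 3–0.
D vs F: D wins 3–0.
E vs F: E wins 3–0.
C beats each rival — B (2–1), D (2–1), E (2–1), F (3–0) — so C is the Condorcet winner.

Yes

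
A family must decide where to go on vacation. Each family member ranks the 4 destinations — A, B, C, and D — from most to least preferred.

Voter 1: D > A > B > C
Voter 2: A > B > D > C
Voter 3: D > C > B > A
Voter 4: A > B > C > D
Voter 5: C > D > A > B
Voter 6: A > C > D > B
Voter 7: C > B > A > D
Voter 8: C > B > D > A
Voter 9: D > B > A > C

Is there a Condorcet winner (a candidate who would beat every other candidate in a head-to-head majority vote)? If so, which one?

None — there is no Condorcet winner

Head-to-head results (9 voters total):
A vs B: A wins 5–4.
A vs C: A wins 5–4.
A vs D: D wins 5–4.
B vs C: C wins 5–4.
B vs D: D wins 5–4.
C vs D: C wins 5–4.
No candidate beats all others: A beats C beats D beats A, a majority cycle.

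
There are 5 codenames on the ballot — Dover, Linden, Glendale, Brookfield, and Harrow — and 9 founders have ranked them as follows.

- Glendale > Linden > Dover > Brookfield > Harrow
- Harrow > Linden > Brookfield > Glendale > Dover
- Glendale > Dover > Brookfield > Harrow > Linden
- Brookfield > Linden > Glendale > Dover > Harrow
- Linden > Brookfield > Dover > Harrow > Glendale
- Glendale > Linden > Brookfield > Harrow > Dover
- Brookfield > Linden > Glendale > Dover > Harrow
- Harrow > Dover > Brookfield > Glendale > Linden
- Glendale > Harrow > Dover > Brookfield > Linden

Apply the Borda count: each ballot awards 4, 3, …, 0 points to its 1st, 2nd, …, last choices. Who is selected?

Borda scores:
  Dover: 2 + 0 + 3 + 1 + 2 + 0 + 1 + 3 + 2 = 14
  Linden: 3 + 3 + 0 + 3 + 4 + 3 + 3 + 0 + 0 = 19
  Glendale: 4 + 1 + 4 + 2 + 0 + 4 + 2 + 1 + 4 = 22
  Brookfield: 1 + 2 + 2 + 4 + 3 + 2 + 4 + 2 + 1 = 21
  Harrow: 0 + 4 + 1 + 0 + 1 + 1 + 0 + 4 + 3 = 14
Glendale has the highest total.

Glendale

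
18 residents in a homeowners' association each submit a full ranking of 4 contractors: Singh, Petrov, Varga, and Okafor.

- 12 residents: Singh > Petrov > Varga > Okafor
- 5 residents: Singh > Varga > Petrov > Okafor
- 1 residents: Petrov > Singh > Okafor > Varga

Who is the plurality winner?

First-place vote totals:
  Singh: 17
  Petrov: 1
  Varga: 0
  Okafor: 0
Singh has the most first-place votes.

Singh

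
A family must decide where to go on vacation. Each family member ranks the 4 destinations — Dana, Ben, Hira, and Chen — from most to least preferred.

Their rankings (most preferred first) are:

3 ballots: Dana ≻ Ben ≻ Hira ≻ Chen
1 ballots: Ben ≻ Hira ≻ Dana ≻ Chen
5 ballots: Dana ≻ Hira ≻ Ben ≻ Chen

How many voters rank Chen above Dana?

Ballots ranking Chen above Dana: 0.
Ballots ranking Dana above Chen: 3+1+5 = 9.
So 0 of 9 voters prefer Chen to Dana.

0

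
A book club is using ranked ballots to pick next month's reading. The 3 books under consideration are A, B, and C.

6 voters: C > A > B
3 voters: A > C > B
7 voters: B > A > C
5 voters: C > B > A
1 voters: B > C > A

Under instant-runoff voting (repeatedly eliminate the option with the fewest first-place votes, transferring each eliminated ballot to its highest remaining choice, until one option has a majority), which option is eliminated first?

A

Round 1: C 11, B 8, A 3. A has the fewest and is eliminated.
Round 2: C 14, B 8. C has a majority.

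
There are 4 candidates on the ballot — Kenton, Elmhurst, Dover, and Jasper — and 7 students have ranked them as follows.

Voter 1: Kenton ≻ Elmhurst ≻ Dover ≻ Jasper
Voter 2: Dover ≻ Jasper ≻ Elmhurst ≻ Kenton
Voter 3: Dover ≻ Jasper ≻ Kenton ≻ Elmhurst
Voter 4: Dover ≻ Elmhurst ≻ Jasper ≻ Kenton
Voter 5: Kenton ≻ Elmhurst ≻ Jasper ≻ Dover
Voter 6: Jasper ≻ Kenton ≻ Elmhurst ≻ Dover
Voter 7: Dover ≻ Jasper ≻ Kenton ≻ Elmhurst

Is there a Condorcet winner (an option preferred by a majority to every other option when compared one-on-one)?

Head-to-head results (7 voters total):
Kenton vs Elmhurst: Kenton wins 5–2.
Kenton vs Dover: Dover wins 4–3.
Kenton vs Jasper: Jasper wins 5–2.
Elmhurst vs Dover: Dover wins 4–3.
Elmhurst vs Jasper: Jasper wins 4–3.
Dover vs Jasper: Dover wins 5–2.
Dover beats each rival — Kenton (4–3), Elmhurst (4–3), Jasper (5–2) — so Dover is the Condorcet winner.

Yes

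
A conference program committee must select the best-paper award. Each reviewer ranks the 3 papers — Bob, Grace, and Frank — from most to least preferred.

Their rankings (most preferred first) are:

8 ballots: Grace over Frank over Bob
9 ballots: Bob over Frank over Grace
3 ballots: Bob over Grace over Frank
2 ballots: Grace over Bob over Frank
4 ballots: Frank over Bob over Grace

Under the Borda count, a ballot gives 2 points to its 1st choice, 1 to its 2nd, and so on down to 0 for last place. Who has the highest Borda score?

Bob

Borda scores:
  Bob: 8·0 + 9·2 + 3·2 + 2·1 + 4·1 = 30
  Grace: 8·2 + 9·0 + 3·1 + 2·2 + 4·0 = 23
  Frank: 8·1 + 9·1 + 3·0 + 2·0 + 4·2 = 25
Bob has the highest total.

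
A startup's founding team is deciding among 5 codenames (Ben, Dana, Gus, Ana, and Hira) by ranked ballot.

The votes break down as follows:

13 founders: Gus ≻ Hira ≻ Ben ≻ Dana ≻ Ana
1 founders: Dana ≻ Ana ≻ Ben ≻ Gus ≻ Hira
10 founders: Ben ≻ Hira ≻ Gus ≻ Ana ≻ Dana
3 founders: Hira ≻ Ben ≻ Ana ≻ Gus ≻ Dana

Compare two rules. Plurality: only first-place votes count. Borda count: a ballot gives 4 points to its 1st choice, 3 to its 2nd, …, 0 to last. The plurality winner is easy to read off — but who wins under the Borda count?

Hira

Plurality first-place counts: Ben 10, Dana 1, Gus 13, Ana 0, Hira 3 → Gus.
Borda totals: Ben 77, Dana 17, Gus 76, Ana 19, Hira 81 → Hira.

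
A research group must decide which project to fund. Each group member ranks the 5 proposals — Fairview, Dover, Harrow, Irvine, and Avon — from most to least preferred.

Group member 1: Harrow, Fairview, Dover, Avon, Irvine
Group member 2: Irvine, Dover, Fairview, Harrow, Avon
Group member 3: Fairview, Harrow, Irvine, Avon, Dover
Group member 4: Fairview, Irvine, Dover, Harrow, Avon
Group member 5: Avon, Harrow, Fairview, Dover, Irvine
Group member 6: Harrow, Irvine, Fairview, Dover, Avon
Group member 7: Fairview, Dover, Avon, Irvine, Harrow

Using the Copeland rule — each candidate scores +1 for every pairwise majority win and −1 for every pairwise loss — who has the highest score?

Pairwise results:
  Fairview vs Dover: Fairview wins 6–1.
  Fairview vs Harrow: Fairview wins 4–3.
  Fairview vs Irvine: Fairview wins 5–2.
  Fairview vs Avon: Fairview wins 6–1.
  Dover vs Harrow: Harrow wins 4–3.
  Dover vs Irvine: Irvine wins 4–3.
  Dover vs Avon: Dover wins 5–2.
  Harrow vs Irvine: Harrow wins 4–3.
  Harrow vs Avon: Harrow wins 5–2.
  Irvine vs Avon: Irvine wins 4–3.
Copeland scores (wins − losses):
  Fairview: 4 − 0 = 4
  Dover: 1 − 3 = -2
  Harrow: 3 − 1 = 2
  Irvine: 2 − 2 = 0
  Avon: 0 − 4 = -4
Fairview has the best Copeland score.

Fairview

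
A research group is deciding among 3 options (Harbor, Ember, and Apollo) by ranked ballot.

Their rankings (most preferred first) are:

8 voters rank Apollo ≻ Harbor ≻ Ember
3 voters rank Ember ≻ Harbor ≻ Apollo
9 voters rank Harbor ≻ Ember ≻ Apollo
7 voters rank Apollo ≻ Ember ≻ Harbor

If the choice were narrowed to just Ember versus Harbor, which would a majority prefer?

Harbor

Ballots ranking Ember above Harbor: 3+7 = 10.
Ballots ranking Harbor above Ember: 8+9 = 17.
Harbor wins the head-to-head, 17–10.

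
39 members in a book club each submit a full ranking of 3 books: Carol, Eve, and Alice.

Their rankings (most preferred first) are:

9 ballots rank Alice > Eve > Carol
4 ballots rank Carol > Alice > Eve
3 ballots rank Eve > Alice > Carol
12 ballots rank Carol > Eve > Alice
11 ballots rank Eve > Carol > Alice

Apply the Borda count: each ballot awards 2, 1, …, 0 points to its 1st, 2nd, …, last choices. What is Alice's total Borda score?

25

Borda scores:
  Carol: 9·0 + 4·2 + 3·0 + 12·2 + 11·1 = 43
  Eve: 9·1 + 4·0 + 3·2 + 12·1 + 11·2 = 49
  Alice: 9·2 + 4·1 + 3·1 + 12·0 + 11·0 = 25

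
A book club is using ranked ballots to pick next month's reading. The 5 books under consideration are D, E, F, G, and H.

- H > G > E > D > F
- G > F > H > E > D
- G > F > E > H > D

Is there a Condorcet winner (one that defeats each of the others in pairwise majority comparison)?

Head-to-head results (3 voters total):
D vs E: E wins 3–0.
D vs F: F wins 2–1.
D vs G: G wins 3–0.
D vs H: H wins 3–0.
E vs F: F wins 2–1.
E vs G: G wins 3–0.
E vs H: H wins 2–1.
F vs G: G wins 3–0.
F vs H: F wins 2–1.
G vs H: G wins 2–1.
G beats each rival — D (3–0), E (3–0), F (3–0), H (2–1) — so G is the Condorcet winner.

Yes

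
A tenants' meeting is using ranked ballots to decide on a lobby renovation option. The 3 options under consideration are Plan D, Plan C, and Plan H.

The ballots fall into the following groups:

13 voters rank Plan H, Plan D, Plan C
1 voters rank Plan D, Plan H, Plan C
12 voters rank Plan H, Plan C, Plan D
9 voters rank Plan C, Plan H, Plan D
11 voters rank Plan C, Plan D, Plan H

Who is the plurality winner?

First-place vote totals:
  Plan D: 1
  Plan C: 20
  Plan H: 25
Plan H has the most first-place votes.

Plan H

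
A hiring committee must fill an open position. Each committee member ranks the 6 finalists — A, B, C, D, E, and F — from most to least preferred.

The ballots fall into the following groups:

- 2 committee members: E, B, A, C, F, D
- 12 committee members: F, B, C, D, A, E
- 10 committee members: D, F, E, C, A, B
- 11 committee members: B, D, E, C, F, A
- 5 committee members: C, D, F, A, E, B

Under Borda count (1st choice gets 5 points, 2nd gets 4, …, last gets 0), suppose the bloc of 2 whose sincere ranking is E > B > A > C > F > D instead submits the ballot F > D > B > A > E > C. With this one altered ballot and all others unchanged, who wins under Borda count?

Borda totals with the altered ballot: A 36, B 109, C 103, D 146, E 70, F 136.
The winner is unchanged: still D.

D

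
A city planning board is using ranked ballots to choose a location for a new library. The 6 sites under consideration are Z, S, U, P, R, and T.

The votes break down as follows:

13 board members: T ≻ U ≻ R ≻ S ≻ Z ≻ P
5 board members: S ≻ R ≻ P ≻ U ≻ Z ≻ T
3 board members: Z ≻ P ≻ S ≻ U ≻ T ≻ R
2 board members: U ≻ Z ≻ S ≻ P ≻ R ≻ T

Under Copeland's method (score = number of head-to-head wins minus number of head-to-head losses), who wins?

T

Pairwise results:
  Z vs S: S wins 18–5.
  Z vs U: U wins 20–3.
  Z vs P: Z wins 18–5.
  Z vs R: R wins 18–5.
  Z vs T: T wins 13–10.
  S vs U: U wins 15–8.
  S vs P: S wins 20–3.
  S vs R: R wins 13–10.
  S vs T: T wins 13–10.
  U vs P: U wins 15–8.
  U vs R: U wins 18–5.
  U vs T: T wins 13–10.
  P vs R: R wins 18–5.
  P vs T: T wins 13–10.
  R vs T: T wins 16–7.
Copeland scores (wins − losses):
  Z: 1 − 4 = -3
  S: 2 − 3 = -1
  U: 4 − 1 = 3
  P: 0 − 5 = -5
  R: 3 − 2 = 1
  T: 5 − 0 = 5
T has the best Copeland score.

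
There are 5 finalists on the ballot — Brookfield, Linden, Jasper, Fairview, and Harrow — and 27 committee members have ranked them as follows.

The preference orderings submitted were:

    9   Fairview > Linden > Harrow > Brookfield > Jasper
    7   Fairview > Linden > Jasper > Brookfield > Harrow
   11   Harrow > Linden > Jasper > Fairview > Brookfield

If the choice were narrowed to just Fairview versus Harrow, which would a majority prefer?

Fairview

Ballots ranking Fairview above Harrow: 9+7 = 16.
Ballots ranking Harrow above Fairview: 11.
Fairview wins the head-to-head, 16–11.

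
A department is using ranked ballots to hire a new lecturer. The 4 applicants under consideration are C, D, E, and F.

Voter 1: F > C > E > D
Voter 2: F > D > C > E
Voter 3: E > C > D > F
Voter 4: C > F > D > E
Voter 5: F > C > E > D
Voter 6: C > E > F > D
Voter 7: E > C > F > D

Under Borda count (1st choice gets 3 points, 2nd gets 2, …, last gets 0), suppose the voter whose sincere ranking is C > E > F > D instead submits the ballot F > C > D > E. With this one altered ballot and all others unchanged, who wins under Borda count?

Borda totals with the altered ballot: C 14, D 5, E 8, F 15.
The switch changes the winner from C to F.

F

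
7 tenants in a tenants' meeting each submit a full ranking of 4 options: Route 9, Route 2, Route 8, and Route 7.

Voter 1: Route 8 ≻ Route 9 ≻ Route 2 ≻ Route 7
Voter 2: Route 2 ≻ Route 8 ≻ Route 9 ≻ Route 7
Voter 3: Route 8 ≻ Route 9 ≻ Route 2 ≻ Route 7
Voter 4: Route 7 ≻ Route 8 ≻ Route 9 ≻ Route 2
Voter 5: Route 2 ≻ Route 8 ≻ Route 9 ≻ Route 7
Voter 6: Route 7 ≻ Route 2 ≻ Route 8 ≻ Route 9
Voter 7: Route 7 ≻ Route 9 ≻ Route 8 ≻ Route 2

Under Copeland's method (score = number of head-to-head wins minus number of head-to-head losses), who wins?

Pairwise results:
  Route 9 vs Route 2: Route 9 wins 4–3.
  Route 9 vs Route 8: Route 8 wins 6–1.
  Route 9 vs Route 7: Route 9 wins 4–3.
  Route 2 vs Route 8: Route 8 wins 4–3.
  Route 2 vs Route 7: Route 2 wins 4–3.
  Route 8 vs Route 7: Route 8 wins 4–3.
Copeland scores (wins − losses):
  Route 9: 2 − 1 = 1
  Route 2: 1 − 2 = -1
  Route 8: 3 − 0 = 3
  Route 7: 0 − 3 = -3
Route 8 has the best Copeland score.

Route 8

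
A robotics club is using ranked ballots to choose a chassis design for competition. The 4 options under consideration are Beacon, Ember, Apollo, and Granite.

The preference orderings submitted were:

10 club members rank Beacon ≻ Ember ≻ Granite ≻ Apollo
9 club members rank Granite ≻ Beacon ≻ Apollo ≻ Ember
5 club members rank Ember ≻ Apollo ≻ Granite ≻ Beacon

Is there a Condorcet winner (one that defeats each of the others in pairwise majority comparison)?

Head-to-head results (24 voters total):
Beacon vs Ember: Beacon wins 19–5.
Beacon vs Apollo: Beacon wins 19–5.
Beacon vs Granite: Granite wins 14–10.
Ember vs Apollo: Ember wins 15–9.
Ember vs Granite: Ember wins 15–9.
Apollo vs Granite: Granite wins 19–5.
No candidate beats all others: Beacon beats Ember beats Granite beats Beacon, a majority cycle.

No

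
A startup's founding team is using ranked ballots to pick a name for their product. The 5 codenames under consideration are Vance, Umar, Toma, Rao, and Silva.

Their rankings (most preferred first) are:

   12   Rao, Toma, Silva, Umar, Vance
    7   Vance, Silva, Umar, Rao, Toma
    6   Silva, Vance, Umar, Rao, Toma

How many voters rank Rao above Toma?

25

Ballots ranking Rao above Toma: 12+7+6 = 25.
Ballots ranking Toma above Rao: 0.
So 25 of 25 voters prefer Rao to Toma.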